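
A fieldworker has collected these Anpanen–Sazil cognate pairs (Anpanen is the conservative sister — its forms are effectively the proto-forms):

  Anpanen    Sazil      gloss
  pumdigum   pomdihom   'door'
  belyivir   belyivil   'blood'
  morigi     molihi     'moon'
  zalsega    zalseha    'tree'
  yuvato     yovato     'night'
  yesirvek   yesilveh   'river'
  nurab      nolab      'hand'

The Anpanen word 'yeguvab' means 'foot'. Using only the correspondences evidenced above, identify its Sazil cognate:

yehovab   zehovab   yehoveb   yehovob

pumdigum ~ pomdihom — Anpanen g corresponds to Sazil h between vowels (before a back vowel).
yuvato ~ yovato — Anpanen u corresponds to Sazil o after a consonant, before a labial obstruent.
Applying these to Anpanen 'yeguvab':
  yeguvab → yehuvab   (g→h between vowels (before a back vowel))
  yehuvab → yehovab   (u→o after a consonant, before a labial obstruent)
So the Sazil cognate is 'yehovab'.

yehovab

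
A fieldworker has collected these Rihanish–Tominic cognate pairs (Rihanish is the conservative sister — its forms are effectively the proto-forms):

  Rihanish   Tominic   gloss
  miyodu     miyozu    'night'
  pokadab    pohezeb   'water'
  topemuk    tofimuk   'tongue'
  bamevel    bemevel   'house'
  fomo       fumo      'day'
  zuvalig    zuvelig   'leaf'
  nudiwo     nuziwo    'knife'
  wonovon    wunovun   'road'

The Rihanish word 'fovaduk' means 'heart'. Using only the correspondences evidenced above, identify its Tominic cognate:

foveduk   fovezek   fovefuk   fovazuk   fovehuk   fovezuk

pokadab ~ pohezeb, zuvalig ~ zuvelig — Rihanish a corresponds to Tominic e after a consonant, before a consonant other than r, m, n, p, b, f, v.
miyodu ~ miyozu — Rihanish d corresponds to Tominic z between vowels (before a back vowel).
Applying these to Rihanish 'fovaduk':
  fovaduk → foveduk   (a→e after a consonant, before a consonant other than r, m, n, p, b, f, v)
  foveduk → fovezuk   (d→z between vowels (before a back vowel))
So the Tominic cognate is 'fovezuk'.

fovezuk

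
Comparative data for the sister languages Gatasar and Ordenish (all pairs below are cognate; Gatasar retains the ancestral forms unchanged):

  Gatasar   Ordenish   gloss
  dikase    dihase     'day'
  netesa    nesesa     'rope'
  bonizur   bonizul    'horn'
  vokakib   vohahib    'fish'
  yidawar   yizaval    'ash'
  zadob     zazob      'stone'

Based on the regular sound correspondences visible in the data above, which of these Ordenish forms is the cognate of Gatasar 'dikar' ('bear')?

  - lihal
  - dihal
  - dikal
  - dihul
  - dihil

dihal

dikase ~ dihase, vokakib ~ vohahib — Gatasar k corresponds to Ordenish h between vowels (before a back vowel).
bonizur ~ bonizul, yidawar ~ yizaval — Gatasar r corresponds to Ordenish l word-finally.
Applying these to Gatasar 'dikar':
  dikar → dihar   (k→h between vowels (before a back vowel))
  dihar → dihal   (r→l word-finally)
So the Ordenish cognate is 'dihal'.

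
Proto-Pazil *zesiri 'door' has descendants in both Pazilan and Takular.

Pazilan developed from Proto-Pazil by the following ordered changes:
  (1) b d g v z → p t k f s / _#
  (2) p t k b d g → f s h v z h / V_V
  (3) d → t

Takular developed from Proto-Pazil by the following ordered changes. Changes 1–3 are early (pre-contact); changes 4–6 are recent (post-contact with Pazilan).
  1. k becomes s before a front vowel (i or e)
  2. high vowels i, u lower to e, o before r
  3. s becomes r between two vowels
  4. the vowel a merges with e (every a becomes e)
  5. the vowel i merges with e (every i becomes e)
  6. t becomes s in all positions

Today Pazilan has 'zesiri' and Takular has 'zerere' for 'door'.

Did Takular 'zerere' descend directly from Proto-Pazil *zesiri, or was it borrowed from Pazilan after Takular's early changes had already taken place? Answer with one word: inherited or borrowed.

If inherited, *zesiri would pass through all of Takular's changes:
Takular: *zesiri > zeseri > zereri > zerere  (by pre-rhotic lowering, rhotacism, vowel merger)
If borrowed from Pazilan 'zesiri' after the early changes, it would undergo only the recent ones:
  rule 4 (vowel merger): no change (zesiri)
  rule 5 (vowel merger): zesiri → zesere
  rule 6 (unconditioned shift): no change (zesere)
  ⇒ as a loan: zesere
Takular 'zerere' matches the inherited outcome exactly, so it is an inherited cognate, not a loan.

inherited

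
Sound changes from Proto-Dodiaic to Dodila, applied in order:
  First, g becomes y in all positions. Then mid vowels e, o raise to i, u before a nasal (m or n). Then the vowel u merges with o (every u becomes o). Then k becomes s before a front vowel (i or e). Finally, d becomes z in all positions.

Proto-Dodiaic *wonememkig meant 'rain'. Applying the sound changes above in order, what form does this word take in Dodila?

wonimimsiy

Dodila: *wonememkig > wonememkiy > wunimimkiy > wonimimkiy > wonimimsiy  (by unconditioned shift, pre-nasal raising, vowel merger, palatalisation)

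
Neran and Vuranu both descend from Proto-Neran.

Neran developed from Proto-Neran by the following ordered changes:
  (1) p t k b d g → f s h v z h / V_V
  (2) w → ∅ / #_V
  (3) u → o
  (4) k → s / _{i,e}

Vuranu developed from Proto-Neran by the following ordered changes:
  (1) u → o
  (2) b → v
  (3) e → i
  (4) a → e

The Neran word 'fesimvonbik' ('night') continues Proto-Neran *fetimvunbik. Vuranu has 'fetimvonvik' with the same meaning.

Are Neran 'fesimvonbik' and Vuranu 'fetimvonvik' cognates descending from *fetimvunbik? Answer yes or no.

Derive the expected Vuranu reflex of *fetimvunbik:
Vuranu: *fetimvunbik
  fetimvunbik → fetimvonbik   [vowel merger]
  fetimvonbik → fetimvonvik   [unconditioned shift]
  fetimvonvik → fitimvonvik   [vowel merger]
  fitimvonvik (rule 4 does not apply)
  giving Vuranu fitimvonvik.
The regular Vuranu reflex would be 'fitimvonvik', but the attested form is 'fetimvonvik'. The correspondence is irregular, so they are not cognates (the Vuranu form has a different source).

no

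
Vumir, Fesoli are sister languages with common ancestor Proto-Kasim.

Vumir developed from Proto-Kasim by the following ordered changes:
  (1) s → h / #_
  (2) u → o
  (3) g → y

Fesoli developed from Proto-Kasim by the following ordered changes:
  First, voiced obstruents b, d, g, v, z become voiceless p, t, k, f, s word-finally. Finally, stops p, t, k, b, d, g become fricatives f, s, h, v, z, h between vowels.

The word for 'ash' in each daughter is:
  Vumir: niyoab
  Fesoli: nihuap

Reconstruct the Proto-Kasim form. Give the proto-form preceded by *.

*niguab

Position 3: Vumir has y, Fesoli has h. Taking the neighbouring segments as reconstructed: Vumir y could go back to *g or *y; Fesoli h could go back to *k or *g or *h — the one source consistent with every daughter is *g.
Position 6: Vumir has b, Fesoli has p. Vumir preserves b here (none of its changes turn any other segment into b), so the proto-segment is *b.
Position 4: Vumir has o, Fesoli has u. Fesoli preserves u here (none of its changes turn any other segment into u), so the proto-segment is *u.
The remaining positions agree across the daughters. Check the candidate against every language:
Vumir: *niguab > nigoab > niyoab  (by vowel merger, unconditioned shift)
Fesoli: *niguab > niguap > nihuap  (by final devoicing, intervocalic lenition)
No other proto-form is consistent with every reflex, so the reconstruction is *niguab.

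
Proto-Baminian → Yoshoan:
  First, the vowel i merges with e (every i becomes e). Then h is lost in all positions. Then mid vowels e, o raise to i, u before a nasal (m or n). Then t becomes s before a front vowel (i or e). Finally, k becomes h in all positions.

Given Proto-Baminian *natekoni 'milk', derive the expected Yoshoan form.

nasehune

Yoshoan: *natekoni > natekone > natekune > nasekune > nasehune  (by vowel merger, pre-nasal raising, palatalisation, unconditioned shift)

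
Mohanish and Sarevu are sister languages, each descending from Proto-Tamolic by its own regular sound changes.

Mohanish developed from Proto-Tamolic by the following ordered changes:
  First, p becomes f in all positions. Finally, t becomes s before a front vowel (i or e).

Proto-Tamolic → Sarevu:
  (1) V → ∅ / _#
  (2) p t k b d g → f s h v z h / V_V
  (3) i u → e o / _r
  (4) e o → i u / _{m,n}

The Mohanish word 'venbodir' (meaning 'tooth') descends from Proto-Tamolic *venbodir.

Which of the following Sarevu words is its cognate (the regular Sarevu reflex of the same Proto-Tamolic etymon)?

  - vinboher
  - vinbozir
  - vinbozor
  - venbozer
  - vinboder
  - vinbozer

Sarevu: *venbodir > venbozir > venbozer > vinbozer  (by intervocalic lenition, pre-rhotic lowering, pre-nasal raising)
Among the options, 'vinbozer' alone shows every Sarevu change applied in order.

vinbozer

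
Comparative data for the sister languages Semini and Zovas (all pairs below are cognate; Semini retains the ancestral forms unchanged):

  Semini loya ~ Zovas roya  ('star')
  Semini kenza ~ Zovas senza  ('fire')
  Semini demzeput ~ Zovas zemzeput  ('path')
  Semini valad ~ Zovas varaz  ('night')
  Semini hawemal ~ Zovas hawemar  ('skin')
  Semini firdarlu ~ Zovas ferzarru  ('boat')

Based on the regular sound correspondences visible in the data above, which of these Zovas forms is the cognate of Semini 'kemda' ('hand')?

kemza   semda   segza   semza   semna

semza

kenza ~ senza — Semini k corresponds to Zovas s word-initially before a front vowel.
firdarlu ~ ferzarru — Semini d corresponds to Zovas z after a consonant, before a back vowel.
Applying these to Semini 'kemda':
  kemda → semda   (k→s word-initially before a front vowel)
  semda → semza   (d→z after a consonant, before a back vowel)
So the Zovas cognate is 'semza'.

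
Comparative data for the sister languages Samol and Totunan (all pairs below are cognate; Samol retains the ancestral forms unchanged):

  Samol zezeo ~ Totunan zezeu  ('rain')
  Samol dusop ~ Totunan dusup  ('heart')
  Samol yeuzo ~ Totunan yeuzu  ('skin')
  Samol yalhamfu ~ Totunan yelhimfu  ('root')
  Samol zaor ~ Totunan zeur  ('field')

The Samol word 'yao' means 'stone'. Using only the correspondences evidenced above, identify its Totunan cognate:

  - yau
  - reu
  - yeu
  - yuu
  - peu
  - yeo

yeu

zaor ~ zeur — Samol a corresponds to Totunan e after a consonant, before a back vowel.
zezeo ~ zezeu — Samol o corresponds to Totunan u word-finally.
Applying these to Samol 'yao':
  yao → yeo   (a→e after a consonant, before a back vowel)
  yeo → yeu   (o→u word-finally)
So the Totunan cognate is 'yeu'.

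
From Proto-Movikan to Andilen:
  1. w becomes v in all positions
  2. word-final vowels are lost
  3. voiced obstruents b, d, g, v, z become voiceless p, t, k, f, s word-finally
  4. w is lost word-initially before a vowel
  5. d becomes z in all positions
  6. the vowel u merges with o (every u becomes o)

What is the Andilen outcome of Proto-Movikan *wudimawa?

Andilen: start from *wudimawa.
  rule 1 (unconditioned shift): wudimawa → vudimava
  rule 2 (apocope): vudimava → vudimav
  rule 3 (final devoicing): vudimav → vudimaf
  rule 4: no change — vudimaf
  rule 5 (unconditioned shift): vudimaf → vuzimaf
  rule 6 (vowel merger): vuzimaf → vozimaf
  ⇒ Andilen vozimaf

vozimaf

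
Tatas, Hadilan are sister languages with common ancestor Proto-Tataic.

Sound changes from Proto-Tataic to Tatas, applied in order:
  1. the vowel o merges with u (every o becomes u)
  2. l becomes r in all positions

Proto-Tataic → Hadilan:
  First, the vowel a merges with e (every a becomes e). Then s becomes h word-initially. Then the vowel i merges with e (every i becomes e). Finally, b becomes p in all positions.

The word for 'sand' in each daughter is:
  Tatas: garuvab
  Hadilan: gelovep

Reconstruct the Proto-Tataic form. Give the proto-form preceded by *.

Position 6: Tatas has a, Hadilan has e. Tatas preserves a here (none of its changes turn any other segment into a), so the proto-segment is *a.
Position 7: Tatas has b, Hadilan has p. Tatas preserves b here (none of its changes turn any other segment into b), so the proto-segment is *b.
Position 3: Tatas has r, Hadilan has l. Hadilan preserves l here (none of its changes turn any other segment into l), so the proto-segment is *l.
This points to *galovab. Verify forward in each daughter:
Tatas: *galovab > galuvab > garuvab  (by vowel merger, unconditioned shift)
Hadilan: *galovab
  galovab → geloveb   [vowel merger]
  geloveb (rule 2 does not apply)
  geloveb (rule 3 does not apply)
  geloveb → gelovep   [unconditioned shift]
  giving Hadilan gelovep.
*galovab is the unique common source.

*galovab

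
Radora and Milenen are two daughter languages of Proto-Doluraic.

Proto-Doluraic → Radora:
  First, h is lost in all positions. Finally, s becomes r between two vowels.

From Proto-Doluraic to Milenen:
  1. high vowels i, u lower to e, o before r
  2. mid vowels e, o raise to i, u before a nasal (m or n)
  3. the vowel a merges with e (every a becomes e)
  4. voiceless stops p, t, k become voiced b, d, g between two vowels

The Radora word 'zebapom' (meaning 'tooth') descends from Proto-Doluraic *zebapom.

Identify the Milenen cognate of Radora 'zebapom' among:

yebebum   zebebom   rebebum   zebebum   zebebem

Milenen: start from *zebapom.
  rule 1: no change — zebapom
  rule 2 (pre-nasal raising): zebapom → zebapum
  rule 3 (vowel merger): zebapum → zebepum
  rule 4 (intervocalic voicing): zebepum → zebebum
  ⇒ Milenen zebebum
Among the options, 'zebebum' alone shows every Milenen change applied in order.

zebebum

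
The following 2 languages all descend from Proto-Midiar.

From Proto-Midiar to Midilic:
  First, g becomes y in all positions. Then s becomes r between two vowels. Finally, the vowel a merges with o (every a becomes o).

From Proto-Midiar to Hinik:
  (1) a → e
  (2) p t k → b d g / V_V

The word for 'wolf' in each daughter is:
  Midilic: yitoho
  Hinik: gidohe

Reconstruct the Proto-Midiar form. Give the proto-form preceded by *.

*gitoha

Position 3: Midilic has t, Hinik has d. Midilic preserves t here (none of its changes turn any other segment into t), so the proto-segment is *t.
Position 1: Midilic has y, Hinik has g. Taking the neighbouring segments as reconstructed: Midilic y could go back to *g or *y; Hinik g can only go back to *g — the one source consistent with every daughter is *g.
Position 6: Midilic has o, Hinik has e. Taking the neighbouring segments as reconstructed: Midilic o could go back to *a or *o; Hinik e could go back to *a or *e — the one source consistent with every daughter is *a.
The remaining positions agree across the daughters. Check the candidate against every language:
Midilic: start from *gitoha.
  rule 1 (unconditioned shift): gitoha → yitoha
  rule 2: no change — yitoha
  rule 3 (vowel merger): yitoha → yitoho
  ⇒ Midilic yitoho
Hinik: *gitoha
  gitoha → gitohe   [vowel merger]
  gitohe → gidohe   [intervocalic voicing]
  giving Hinik gidohe.
No other proto-form is consistent with every reflex, so the reconstruction is *gitoha.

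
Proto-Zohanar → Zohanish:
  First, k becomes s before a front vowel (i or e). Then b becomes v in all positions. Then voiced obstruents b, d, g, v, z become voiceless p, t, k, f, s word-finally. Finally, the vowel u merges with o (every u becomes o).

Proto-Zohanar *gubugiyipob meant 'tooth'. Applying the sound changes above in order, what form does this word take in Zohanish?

Zohanish: start from *gubugiyipob.
  rule 1: no change — gubugiyipob
  rule 2 (unconditioned shift): gubugiyipob → guvugiyipov
  rule 3 (final devoicing): guvugiyipov → guvugiyipof
  rule 4 (vowel merger): guvugiyipof → govogiyipof
  ⇒ Zohanish govogiyipof

govogiyipof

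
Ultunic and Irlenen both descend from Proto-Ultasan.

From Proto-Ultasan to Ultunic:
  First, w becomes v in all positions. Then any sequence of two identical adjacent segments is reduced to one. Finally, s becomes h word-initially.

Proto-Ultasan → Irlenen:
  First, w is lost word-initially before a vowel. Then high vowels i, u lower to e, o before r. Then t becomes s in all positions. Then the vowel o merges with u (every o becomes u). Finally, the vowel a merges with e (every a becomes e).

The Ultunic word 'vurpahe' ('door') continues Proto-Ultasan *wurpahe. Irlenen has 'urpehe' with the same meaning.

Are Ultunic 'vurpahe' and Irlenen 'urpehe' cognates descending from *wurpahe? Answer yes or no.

Derive the expected Irlenen reflex of *wurpahe:
Irlenen: *wurpahe > urpahe > orpahe > urpahe > urpehe  (by glide loss, pre-rhotic lowering, vowel merger, vowel merger)
Irlenen 'urpehe' matches the regular reflex exactly, so the pair is cognate.

yes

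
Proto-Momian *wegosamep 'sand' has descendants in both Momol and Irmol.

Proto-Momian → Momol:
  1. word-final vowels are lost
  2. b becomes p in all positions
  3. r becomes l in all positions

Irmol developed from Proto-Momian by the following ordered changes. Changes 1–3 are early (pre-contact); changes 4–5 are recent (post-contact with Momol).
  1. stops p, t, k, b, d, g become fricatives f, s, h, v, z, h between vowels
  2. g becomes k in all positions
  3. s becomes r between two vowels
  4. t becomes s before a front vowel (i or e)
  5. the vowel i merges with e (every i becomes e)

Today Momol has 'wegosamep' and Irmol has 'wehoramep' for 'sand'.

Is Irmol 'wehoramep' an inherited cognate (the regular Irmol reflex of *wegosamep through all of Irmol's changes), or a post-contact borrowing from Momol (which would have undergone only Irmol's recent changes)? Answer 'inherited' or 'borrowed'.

If inherited, *wegosamep would pass through all of Irmol's changes:
Irmol: *wegosamep > wehosamep > wehoramep  (by intervocalic lenition, rhotacism)
If borrowed from Momol 'wegosamep' after the early changes, it would undergo only the recent ones:
  rule 4 (palatalisation): no change (wegosamep)
  rule 5 (vowel merger): no change (wegosamep)
  ⇒ as a loan: wegosamep
Irmol 'wehoramep' matches the inherited outcome exactly, so it is an inherited cognate, not a loan.

inherited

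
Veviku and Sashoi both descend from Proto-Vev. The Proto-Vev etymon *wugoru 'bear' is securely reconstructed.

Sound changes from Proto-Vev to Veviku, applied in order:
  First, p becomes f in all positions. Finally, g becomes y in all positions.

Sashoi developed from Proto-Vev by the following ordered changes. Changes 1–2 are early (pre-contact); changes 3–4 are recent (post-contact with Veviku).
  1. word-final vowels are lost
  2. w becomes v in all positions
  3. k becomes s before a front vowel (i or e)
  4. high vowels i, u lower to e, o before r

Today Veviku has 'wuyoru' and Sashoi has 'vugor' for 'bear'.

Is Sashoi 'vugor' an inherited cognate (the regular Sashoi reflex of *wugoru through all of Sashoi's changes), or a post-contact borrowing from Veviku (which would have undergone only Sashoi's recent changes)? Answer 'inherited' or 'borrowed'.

inherited

If inherited, *wugoru would pass through all of Sashoi's changes:
Sashoi: *wugoru
  wugoru → wugor   [apocope]
  wugor → vugor   [unconditioned shift]
  vugor (rule 3 does not apply)
  vugor (rule 4 does not apply)
  giving Sashoi vugor.
If borrowed from Veviku 'wuyoru' after the early changes, it would undergo only the recent ones:
  rule 3 (palatalisation): no change (wuyoru)
  rule 4 (pre-rhotic lowering): no change (wuyoru)
  ⇒ as a loan: wuyoru
Sashoi 'vugor' matches the inherited outcome exactly, so it is an inherited cognate, not a loan.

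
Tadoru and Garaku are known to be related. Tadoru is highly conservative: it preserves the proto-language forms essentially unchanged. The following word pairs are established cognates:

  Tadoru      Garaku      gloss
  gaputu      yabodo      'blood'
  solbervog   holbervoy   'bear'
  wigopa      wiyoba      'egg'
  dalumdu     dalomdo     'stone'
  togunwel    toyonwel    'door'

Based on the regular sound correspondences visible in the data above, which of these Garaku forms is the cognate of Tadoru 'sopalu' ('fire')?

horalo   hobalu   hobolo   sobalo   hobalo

solbervog ~ holbervoy — Tadoru s corresponds to Garaku h word-initially before a back vowel.
wigopa ~ wiyoba — Tadoru p corresponds to Garaku b between vowels (before a back vowel).
gaputu ~ yabodo, dalumdu ~ dalomdo — Tadoru u corresponds to Garaku o word-finally.
Applying these to Tadoru 'sopalu':
  sopalu → hopalu   (s→h word-initially before a back vowel)
  hopalu → hobalu   (p→b between vowels (before a back vowel))
  hobalu → hobalo   (u→o word-finally)
So the Garaku cognate is 'hobalo'.

hobalo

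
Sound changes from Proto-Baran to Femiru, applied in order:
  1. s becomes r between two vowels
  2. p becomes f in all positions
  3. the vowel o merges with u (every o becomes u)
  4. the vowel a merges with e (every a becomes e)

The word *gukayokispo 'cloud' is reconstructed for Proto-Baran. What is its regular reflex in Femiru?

gukeyukisfu

Femiru: start from *gukayokispo.
  rule 1: no change — gukayokispo
  rule 2 (unconditioned shift): gukayokispo → gukayokisfo
  rule 3 (vowel merger): gukayokisfo → gukayukisfu
  rule 4 (vowel merger): gukayukisfu → gukeyukisfu
  ⇒ Femiru gukeyukisfu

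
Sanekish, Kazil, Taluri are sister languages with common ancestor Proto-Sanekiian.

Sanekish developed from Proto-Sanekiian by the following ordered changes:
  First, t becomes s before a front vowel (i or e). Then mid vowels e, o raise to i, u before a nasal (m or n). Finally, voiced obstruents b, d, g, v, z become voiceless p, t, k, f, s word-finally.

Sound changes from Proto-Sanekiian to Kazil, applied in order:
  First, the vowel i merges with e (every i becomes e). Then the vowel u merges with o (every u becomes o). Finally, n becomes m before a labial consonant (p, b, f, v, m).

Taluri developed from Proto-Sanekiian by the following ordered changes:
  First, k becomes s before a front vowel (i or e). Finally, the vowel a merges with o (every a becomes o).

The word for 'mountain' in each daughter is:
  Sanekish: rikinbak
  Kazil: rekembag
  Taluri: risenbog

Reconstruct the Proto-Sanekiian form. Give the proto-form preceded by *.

Position 4: Sanekish has i, Kazil has e, Taluri has e. Taluri preserves e here (none of its changes turn any other segment into e), so the proto-segment is *e.
Position 2: Sanekish has i, Kazil has e, Taluri has i. Taluri preserves i here (none of its changes turn any other segment into i), so the proto-segment is *i.
Position 8: Sanekish has k, Kazil has g, Taluri has g. Kazil preserves g here (none of its changes turn any other segment into g), so the proto-segment is *g.
Continuing position by position gives *rikenbag; check it forward:
Sanekish: *rikenbag > rikinbag > rikinbak  (by pre-nasal raising, final devoicing)
Kazil: start from *rikenbag.
  rule 1 (vowel merger): rikenbag → rekenbag
  rule 2: no change — rekenbag
  rule 3 (nasal place assimilation): rekenbag → rekembag
  ⇒ Kazil rekembag
Taluri: start from *rikenbag.
  rule 1 (palatalisation): rikenbag → risenbag
  rule 2 (vowel merger): risenbag → risenbog
  ⇒ Taluri risenbog
*rikenbag is the unique common source.

*rikenbag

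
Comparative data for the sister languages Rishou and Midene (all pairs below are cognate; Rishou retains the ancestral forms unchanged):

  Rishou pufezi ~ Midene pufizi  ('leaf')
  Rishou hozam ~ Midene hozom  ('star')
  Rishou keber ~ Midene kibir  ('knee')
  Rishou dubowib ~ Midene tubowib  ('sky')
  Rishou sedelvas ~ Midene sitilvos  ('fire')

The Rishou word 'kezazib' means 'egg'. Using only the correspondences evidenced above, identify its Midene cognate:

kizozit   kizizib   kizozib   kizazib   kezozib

kizozib

pufezi ~ pufizi, sedelvas ~ sitilvos — Rishou e corresponds to Midene i after a consonant, before a consonant other than r, m, n, p, b, f, v.
sedelvas ~ sitilvos — Rishou a corresponds to Midene o after a consonant, before a consonant other than r, m, n, p, b, f, v.
Applying these to Rishou 'kezazib':
  kezazib → kizazib   (e→i after a consonant, before a consonant other than r, m, n, p, b, f, v)
  kizazib → kizozib   (a→o after a consonant, before a consonant other than r, m, n, p, b, f, v)
So the Midene cognate is 'kizozib'.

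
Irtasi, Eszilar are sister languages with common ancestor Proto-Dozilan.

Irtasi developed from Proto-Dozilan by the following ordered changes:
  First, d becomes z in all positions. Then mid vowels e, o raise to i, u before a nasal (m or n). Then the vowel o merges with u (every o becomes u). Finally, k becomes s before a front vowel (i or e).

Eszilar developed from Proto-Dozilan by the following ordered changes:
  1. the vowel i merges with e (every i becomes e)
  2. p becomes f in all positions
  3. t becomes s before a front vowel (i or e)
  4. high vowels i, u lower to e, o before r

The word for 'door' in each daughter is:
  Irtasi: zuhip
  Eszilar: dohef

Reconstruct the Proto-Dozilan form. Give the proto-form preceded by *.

Position 4: Irtasi has i, Eszilar has e. Taking the neighbouring segments as reconstructed: Irtasi i can only go back to *i; Eszilar e could go back to *e or *i — the one source consistent with every daughter is *i.
Position 5: Irtasi has p, Eszilar has f. Irtasi preserves p here (none of its changes turn any other segment into p), so the proto-segment is *p.
This points to *dohip. Verify forward in each daughter:
Irtasi: *dohip > zohip > zuhip  (by unconditioned shift, vowel merger)
Eszilar: *dohip
  dohip → dohep   [vowel merger]
  dohep → dohef   [unconditioned shift]
  dohef (rule 3 does not apply)
  dohef (rule 4 does not apply)
  giving Eszilar dohef.
*dohip is the unique common source.

*dohip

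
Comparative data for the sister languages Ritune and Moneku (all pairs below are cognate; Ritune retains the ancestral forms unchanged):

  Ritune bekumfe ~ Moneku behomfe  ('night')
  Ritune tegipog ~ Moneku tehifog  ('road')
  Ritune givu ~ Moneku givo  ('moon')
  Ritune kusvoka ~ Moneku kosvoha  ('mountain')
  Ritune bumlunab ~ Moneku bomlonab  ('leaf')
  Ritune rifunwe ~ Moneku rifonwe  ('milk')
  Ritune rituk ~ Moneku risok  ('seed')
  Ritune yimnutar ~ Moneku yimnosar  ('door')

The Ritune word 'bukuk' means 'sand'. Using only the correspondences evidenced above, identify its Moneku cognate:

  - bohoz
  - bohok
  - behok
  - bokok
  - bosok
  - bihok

bohok

kusvoka ~ kosvoha, rituk ~ risok — Ritune u corresponds to Moneku o after a consonant, before a consonant other than r, m, n, p, b, f, v.
bekumfe ~ behomfe — Ritune k corresponds to Moneku h between vowels (before a back vowel).
Applying these to Ritune 'bukuk':
  bukuk → bokuk   (u→o after a consonant, before a consonant other than r, m, n, p, b, f, v)
  bokuk → bohuk   (k→h between vowels (before a back vowel))
  bohuk → bohok   (u→o after a consonant, before a consonant other than r, m, n, p, b, f, v)
So the Moneku cognate is 'bohok'.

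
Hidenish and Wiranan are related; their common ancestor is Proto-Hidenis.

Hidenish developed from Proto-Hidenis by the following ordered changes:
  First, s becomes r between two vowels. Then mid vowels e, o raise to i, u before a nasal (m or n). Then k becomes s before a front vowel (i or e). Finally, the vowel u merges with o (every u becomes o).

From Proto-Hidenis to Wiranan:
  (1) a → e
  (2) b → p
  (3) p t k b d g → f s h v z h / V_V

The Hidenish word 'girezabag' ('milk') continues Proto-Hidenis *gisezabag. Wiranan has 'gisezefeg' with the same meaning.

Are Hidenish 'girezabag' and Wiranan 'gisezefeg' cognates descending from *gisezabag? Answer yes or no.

Derive the expected Wiranan reflex of *gisezabag:
Wiranan: start from *gisezabag.
  rule 1 (vowel merger): gisezabag → gisezebeg
  rule 2 (unconditioned shift): gisezebeg → gisezepeg
  rule 3 (intervocalic lenition): gisezepeg → gisezefeg
  ⇒ Wiranan gisezefeg
Wiranan 'gisezefeg' matches the regular reflex exactly, so the pair is cognate.

yes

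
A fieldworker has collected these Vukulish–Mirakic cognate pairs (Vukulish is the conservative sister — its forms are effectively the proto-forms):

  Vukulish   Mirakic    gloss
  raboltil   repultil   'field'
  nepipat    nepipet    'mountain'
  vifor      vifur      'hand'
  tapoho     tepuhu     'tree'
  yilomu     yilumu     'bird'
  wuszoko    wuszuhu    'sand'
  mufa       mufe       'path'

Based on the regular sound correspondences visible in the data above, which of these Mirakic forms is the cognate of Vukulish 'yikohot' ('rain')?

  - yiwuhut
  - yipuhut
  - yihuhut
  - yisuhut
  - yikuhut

yihuhut

wuszoko ~ wuszuhu — Vukulish k corresponds to Mirakic h between vowels (before a back vowel).
raboltil ~ repultil, tapoho ~ tepuhu — Vukulish o corresponds to Mirakic u after a consonant, before a consonant other than r, m, n, p, b, f, v.
Applying these to Vukulish 'yikohot':
  yikohot → yihohot   (k→h between vowels (before a back vowel))
  yihohot → yihuhot   (o→u after a consonant, before a consonant other than r, m, n, p, b, f, v)
  yihuhot → yihuhut   (o→u after a consonant, before a consonant other than r, m, n, p, b, f, v)
So the Mirakic cognate is 'yihuhut'.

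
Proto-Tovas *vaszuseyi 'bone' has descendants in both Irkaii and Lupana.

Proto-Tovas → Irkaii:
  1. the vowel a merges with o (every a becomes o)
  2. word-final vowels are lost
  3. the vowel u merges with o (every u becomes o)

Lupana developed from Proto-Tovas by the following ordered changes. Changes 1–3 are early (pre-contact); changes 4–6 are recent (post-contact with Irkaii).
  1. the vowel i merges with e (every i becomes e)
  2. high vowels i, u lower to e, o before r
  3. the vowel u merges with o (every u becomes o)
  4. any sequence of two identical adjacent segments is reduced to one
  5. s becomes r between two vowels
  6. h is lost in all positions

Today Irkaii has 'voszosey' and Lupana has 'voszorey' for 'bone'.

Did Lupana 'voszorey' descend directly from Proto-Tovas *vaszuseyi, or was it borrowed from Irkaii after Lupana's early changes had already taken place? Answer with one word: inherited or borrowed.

If inherited, *vaszuseyi would pass through all of Lupana's changes:
Lupana: *vaszuseyi
  vaszuseyi → vaszuseye   [vowel merger]
  vaszuseye (rule 2 does not apply)
  vaszuseye → vaszoseye   [vowel merger]
  vaszoseye (rule 4 does not apply)
  vaszoseye → vaszoreye   [rhotacism]
  vaszoreye (rule 6 does not apply)
  giving Lupana vaszoreye.
If borrowed from Irkaii 'voszosey' after the early changes, it would undergo only the recent ones:
  rule 4 (degemination): no change (voszosey)
  rule 5 (rhotacism): voszosey → voszorey
  rule 6 (h-loss): no change (voszorey)
  ⇒ as a loan: voszorey
Lupana 'voszorey' matches the loan outcome 'voszorey', not the inherited 'vaszoreye' — it skipped the early Lupana changes, so it was borrowed from Irkaii.

borrowed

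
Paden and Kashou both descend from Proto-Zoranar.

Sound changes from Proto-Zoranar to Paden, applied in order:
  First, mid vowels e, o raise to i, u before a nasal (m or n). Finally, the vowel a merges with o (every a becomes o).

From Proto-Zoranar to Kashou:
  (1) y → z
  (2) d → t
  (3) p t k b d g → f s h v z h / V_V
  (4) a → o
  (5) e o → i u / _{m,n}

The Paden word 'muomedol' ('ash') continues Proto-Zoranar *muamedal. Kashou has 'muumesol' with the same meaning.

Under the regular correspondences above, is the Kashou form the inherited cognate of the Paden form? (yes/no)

Derive the expected Kashou reflex of *muamedal:
Kashou: start from *muamedal.
  rule 1: no change — muamedal
  rule 2 (unconditioned shift): muamedal → muametal
  rule 3 (intervocalic lenition): muametal → muamesal
  rule 4 (vowel merger): muamesal → muomesol
  rule 5 (pre-nasal raising): muomesol → muumesol
  ⇒ Kashou muumesol
Kashou 'muumesol' matches the regular reflex exactly, so the pair is cognate.

yes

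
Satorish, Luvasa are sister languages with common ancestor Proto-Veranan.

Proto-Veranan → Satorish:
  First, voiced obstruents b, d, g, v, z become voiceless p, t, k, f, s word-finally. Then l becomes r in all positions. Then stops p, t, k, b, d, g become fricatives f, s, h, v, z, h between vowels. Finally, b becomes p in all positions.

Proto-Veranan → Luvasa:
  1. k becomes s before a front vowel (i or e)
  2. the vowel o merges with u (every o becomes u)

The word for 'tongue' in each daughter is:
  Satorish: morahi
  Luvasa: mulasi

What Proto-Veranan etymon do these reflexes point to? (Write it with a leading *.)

*molaki

Position 2: Satorish has o, Luvasa has u. Satorish preserves o here (none of its changes turn any other segment into o), so the proto-segment is *o.
Position 5: Satorish has h, Luvasa has s. Taking the neighbouring segments as reconstructed: Satorish h could go back to *k or *g or *h; Luvasa s could go back to *k or *s — the one source consistent with every daughter is *k.
Position 3: Satorish has r, Luvasa has l. Luvasa preserves l here (none of its changes turn any other segment into l), so the proto-segment is *l.
This points to *molaki. Verify forward in each daughter:
Satorish: *molaki
  molaki (rule 1 does not apply)
  molaki → moraki   [unconditioned shift]
  moraki → morahi   [intervocalic lenition]
  morahi (rule 4 does not apply)
  giving Satorish morahi.
Luvasa: start from *molaki.
  rule 1 (palatalisation): molaki → molasi
  rule 2 (vowel merger): molasi → mulasi
  ⇒ Luvasa mulasi
No other proto-form is consistent with every reflex, so the reconstruction is *molaki.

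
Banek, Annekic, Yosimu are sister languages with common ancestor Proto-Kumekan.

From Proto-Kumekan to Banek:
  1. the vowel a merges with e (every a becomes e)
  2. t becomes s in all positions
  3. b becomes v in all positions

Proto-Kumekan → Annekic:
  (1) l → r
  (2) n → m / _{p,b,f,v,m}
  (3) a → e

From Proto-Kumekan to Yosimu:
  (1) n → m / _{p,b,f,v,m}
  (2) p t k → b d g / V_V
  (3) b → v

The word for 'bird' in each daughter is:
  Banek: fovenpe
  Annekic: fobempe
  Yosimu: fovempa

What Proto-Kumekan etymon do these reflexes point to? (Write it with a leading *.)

Position 7: Banek has e, Annekic has e, Yosimu has a. Yosimu preserves a here (none of its changes turn any other segment into a), so the proto-segment is *a.
Position 3: Banek has v, Annekic has b, Yosimu has v. Annekic preserves b here (none of its changes turn any other segment into b), so the proto-segment is *b.
Verify the candidate proto-form against each daughter:
Banek: *fobenpa > fobenpe > fovenpe  (by vowel merger, unconditioned shift)
Annekic: *fobenpa
  fobenpa (rule 1 does not apply)
  fobenpa → fobempa   [nasal place assimilation]
  fobempa → fobempe   [vowel merger]
  giving Annekic fobempe.
Yosimu: *fobenpa
  fobenpa → fobempa   [nasal place assimilation]
  fobempa (rule 2 does not apply)
  fobempa → fovempa   [unconditioned shift]
  giving Yosimu fovempa.
No other proto-form is consistent with every reflex, so the reconstruction is *fobenpa.

*fobenpa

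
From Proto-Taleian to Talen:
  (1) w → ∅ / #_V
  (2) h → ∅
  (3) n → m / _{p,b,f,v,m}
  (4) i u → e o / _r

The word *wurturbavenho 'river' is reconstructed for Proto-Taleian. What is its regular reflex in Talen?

Talen: *wurturbavenho
  wurturbavenho → urturbavenho   [glide loss]
  urturbavenho → urturbaveno   [h-loss]
  urturbaveno (rule 3 does not apply)
  urturbaveno → ortorbaveno   [pre-rhotic lowering]
  giving Talen ortorbaveno.

ortorbaveno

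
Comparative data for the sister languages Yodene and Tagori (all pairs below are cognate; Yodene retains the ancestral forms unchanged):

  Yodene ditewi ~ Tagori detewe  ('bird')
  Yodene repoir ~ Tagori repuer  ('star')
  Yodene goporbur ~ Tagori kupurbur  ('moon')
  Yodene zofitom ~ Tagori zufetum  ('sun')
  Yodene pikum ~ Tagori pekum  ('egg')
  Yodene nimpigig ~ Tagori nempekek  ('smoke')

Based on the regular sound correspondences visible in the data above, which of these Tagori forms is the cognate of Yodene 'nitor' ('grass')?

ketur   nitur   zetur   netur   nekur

netur

ditewi ~ detewe, zofitom ~ zufetum — Yodene i corresponds to Tagori e after a consonant, before a consonant other than r, m, n, p, b, f, v.
goporbur ~ kupurbur — Yodene o corresponds to Tagori u after a consonant, before r.
Applying these to Yodene 'nitor':
  nitor → netor   (i→e after a consonant, before a consonant other than r, m, n, p, b, f, v)
  netor → netur   (o→u after a consonant, before r)
So the Tagori cognate is 'netur'.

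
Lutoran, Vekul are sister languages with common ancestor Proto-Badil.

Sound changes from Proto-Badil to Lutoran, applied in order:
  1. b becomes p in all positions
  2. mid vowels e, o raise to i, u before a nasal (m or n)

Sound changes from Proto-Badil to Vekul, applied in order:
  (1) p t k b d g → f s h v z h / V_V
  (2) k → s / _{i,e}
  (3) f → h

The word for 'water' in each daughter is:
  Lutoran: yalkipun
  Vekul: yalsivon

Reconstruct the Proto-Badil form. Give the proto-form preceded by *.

*yalkibon

Position 7: Lutoran has u, Vekul has o. Vekul preserves o here (none of its changes turn any other segment into o), so the proto-segment is *o.
Position 6: Lutoran has p, Vekul has v. Taking the neighbouring segments as reconstructed: Lutoran p could go back to *p or *b; Vekul v could go back to *b or *v — the one source consistent with every daughter is *b.
Verify the candidate proto-form against each daughter:
Lutoran: *yalkibon > yalkipon > yalkipun  (by unconditioned shift, pre-nasal raising)
Vekul: *yalkibon
  yalkibon → yalkivon   [intervocalic lenition]
  yalkivon → yalsivon   [palatalisation]
  yalsivon (rule 3 does not apply)
  giving Vekul yalsivon.
Only *yalkibon yields all of Lutoran yalkipun, Vekul yalsivon.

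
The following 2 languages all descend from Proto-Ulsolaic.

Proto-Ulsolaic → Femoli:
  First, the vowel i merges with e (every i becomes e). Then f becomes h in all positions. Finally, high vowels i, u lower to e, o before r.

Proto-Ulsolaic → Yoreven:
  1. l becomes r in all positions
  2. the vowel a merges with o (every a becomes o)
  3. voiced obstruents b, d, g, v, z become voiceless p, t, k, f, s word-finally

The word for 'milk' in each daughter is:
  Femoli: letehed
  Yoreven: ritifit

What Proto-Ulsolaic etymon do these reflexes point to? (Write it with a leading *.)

Position 2: Femoli has e, Yoreven has i. Yoreven preserves i here (none of its changes turn any other segment into i), so the proto-segment is *i.
Position 4: Femoli has e, Yoreven has i. Yoreven preserves i here (none of its changes turn any other segment into i), so the proto-segment is *i.
This points to *litifid. Verify forward in each daughter:
Femoli: start from *litifid.
  rule 1 (vowel merger): litifid → letefed
  rule 2 (unconditioned shift): letefed → letehed
  rule 3: no change — letehed
  ⇒ Femoli letehed
Yoreven: *litifid > ritifid > ritifit  (by unconditioned shift, final devoicing)
*litifid is the unique common source.

*litifid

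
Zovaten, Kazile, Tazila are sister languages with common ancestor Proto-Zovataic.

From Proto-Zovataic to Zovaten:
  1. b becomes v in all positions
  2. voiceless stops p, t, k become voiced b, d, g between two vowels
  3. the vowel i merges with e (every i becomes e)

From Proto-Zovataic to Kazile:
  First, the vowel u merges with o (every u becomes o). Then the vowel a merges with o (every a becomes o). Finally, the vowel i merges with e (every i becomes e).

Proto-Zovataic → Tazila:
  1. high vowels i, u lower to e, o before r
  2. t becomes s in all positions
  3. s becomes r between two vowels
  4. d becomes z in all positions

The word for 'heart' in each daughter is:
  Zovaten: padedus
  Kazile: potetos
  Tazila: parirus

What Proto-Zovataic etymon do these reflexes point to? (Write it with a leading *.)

Position 6: Zovaten has u, Kazile has o, Tazila has u. Zovaten preserves u here (none of its changes turn any other segment into u), so the proto-segment is *u.
Position 5: Zovaten has d, Kazile has t, Tazila has r. Kazile preserves t here (none of its changes turn any other segment into t), so the proto-segment is *t.
Verify the candidate proto-form against each daughter:
Zovaten: *patitus
  patitus (rule 1 does not apply)
  patitus → padidus   [intervocalic voicing]
  padidus → padedus   [vowel merger]
  giving Zovaten padedus.
Kazile: *patitus
  patitus → patitos   [vowel merger]
  patitos → potitos   [vowel merger]
  potitos → potetos   [vowel merger]
  giving Kazile potetos.
Tazila: *patitus
  patitus (rule 1 does not apply)
  patitus → pasisus   [unconditioned shift]
  pasisus → parirus   [rhotacism]
  parirus (rule 4 does not apply)
  giving Tazila parirus.
Only *patitus yields all of Zovaten padedus, Kazile potetos, Tazila parirus.

*patitus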